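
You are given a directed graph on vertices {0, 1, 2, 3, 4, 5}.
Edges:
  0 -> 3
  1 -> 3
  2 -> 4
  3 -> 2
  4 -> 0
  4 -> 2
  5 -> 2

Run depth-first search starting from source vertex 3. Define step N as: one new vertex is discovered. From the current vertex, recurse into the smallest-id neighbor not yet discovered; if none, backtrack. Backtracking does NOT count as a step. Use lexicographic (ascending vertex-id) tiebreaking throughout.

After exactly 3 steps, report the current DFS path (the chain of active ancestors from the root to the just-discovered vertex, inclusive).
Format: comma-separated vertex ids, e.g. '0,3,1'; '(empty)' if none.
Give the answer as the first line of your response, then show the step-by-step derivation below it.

3,2,4

step 1: discover 3; path=3; order=3
step 2: discover 2; path=3>2; order=3,2
step 3: discover 4; path=3>2>4; order=3,2,4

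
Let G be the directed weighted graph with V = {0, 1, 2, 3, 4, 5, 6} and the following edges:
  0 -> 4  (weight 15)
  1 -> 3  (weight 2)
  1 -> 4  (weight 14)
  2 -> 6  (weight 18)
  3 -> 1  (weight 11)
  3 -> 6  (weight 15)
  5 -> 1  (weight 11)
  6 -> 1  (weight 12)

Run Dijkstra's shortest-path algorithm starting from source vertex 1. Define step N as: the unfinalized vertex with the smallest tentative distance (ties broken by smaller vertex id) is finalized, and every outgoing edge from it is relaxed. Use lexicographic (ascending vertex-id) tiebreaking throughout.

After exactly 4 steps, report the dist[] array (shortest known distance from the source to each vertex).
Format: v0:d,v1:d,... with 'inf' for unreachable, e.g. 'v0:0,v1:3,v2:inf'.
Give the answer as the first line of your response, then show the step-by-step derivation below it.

v0:inf,v1:0,v2:inf,v3:2,v4:14,v5:inf,v6:17

step 1: dist = v0:inf,v1:0,v2:inf,v3:2,v4:14,v5:inf,v6:inf
step 2: dist = v0:inf,v1:0,v2:inf,v3:2,v4:14,v5:inf,v6:17
step 3: dist = v0:inf,v1:0,v2:inf,v3:2,v4:14,v5:inf,v6:17
step 4: dist = v0:inf,v1:0,v2:inf,v3:2,v4:14,v5:inf,v6:17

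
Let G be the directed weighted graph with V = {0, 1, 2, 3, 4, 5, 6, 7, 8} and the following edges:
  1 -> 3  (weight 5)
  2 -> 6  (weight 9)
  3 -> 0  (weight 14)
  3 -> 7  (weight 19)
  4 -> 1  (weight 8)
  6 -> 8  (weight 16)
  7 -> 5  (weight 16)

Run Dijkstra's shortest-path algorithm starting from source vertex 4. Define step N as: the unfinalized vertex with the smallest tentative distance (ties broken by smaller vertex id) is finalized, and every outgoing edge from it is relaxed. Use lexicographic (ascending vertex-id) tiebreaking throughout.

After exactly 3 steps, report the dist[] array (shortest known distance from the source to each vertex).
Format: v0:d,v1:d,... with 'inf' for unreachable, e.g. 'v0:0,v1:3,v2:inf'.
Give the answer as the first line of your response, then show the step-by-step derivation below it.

v0:27,v1:8,v2:inf,v3:13,v4:0,v5:inf,v6:inf,v7:32,v8:inf

step 1: dist = v0:inf,v1:8,v2:inf,v3:inf,v4:0,v5:inf,v6:inf,v7:inf,v8:inf
step 2: dist = v0:inf,v1:8,v2:inf,v3:13,v4:0,v5:inf,v6:inf,v7:inf,v8:inf
step 3: dist = v0:27,v1:8,v2:inf,v3:13,v4:0,v5:inf,v6:inf,v7:32,v8:inf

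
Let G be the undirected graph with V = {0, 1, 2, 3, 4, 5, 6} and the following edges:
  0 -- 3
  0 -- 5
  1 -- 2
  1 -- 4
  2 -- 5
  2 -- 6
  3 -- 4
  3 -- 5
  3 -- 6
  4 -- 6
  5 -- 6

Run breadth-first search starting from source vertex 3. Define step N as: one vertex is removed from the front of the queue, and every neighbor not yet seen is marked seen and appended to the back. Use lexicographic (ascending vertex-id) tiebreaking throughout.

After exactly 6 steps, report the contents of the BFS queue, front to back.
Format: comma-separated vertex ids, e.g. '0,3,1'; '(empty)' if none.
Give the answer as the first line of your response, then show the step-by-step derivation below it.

2

step 1: dequeue 3; queue=[0,4,5,6]; order=3
step 2: dequeue 0; queue=[4,5,6]; order=3,0
step 3: dequeue 4; queue=[5,6,1]; order=3,0,4
step 4: dequeue 5; queue=[6,1,2]; order=3,0,4,5
step 5: dequeue 6; queue=[1,2]; order=3,0,4,5,6
step 6: dequeue 1; queue=[2]; order=3,0,4,5,6,1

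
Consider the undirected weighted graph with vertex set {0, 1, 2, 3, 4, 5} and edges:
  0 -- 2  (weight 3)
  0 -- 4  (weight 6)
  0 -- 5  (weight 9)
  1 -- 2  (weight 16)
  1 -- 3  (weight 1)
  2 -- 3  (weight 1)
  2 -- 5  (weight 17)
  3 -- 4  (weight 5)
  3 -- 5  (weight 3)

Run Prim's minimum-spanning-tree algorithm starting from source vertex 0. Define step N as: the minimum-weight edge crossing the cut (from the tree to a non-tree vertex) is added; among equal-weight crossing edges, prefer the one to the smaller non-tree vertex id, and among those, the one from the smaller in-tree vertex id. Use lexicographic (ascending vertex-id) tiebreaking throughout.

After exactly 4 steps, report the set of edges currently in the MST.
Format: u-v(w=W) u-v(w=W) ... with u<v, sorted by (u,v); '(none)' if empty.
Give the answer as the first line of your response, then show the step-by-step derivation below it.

0-2(w=3) 1-3(w=1) 2-3(w=1) 3-5(w=3)

step 1: add edge 0-2 (w=3); MST = {0-2(w=3)}
step 2: add edge 2-3 (w=1); MST = {0-2(w=3) 2-3(w=1)}
step 3: add edge 1-3 (w=1); MST = {0-2(w=3) 1-3(w=1) 2-3(w=1)}
step 4: add edge 3-5 (w=3); MST = {0-2(w=3) 1-3(w=1) 2-3(w=1) 3-5(w=3)}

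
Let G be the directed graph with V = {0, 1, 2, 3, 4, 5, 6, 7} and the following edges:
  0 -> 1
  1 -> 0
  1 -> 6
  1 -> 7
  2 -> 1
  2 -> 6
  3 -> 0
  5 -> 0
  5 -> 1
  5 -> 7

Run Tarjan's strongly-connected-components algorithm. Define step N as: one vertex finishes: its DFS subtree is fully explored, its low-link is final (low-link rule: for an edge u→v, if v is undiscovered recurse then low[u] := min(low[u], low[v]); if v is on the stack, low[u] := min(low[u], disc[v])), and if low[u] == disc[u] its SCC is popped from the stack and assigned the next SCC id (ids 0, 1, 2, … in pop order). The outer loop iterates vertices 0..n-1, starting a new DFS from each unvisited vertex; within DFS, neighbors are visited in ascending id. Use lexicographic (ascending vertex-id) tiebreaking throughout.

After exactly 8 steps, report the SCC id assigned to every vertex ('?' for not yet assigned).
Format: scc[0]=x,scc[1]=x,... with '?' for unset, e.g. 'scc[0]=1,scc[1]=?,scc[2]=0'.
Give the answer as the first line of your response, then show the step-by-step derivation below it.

scc[0]=2,scc[1]=2,scc[2]=3,scc[3]=4,scc[4]=5,scc[5]=6,scc[6]=0,scc[7]=1

step 1: low=(low[0]=0,low[1]=0,low[2]=?,low[3]=?,low[4]=?,low[5]=?,low[6]=2,low[7]=?); scc=(scc[0]=?,scc[1]=?,scc[2]=?,scc[3]=?,scc[4]=?,scc[5]=?,scc[6]=0,scc[7]=?)
step 2: low=(low[0]=0,low[1]=0,low[2]=?,low[3]=?,low[4]=?,low[5]=?,low[6]=2,low[7]=3); scc=(scc[0]=?,scc[1]=?,scc[2]=?,scc[3]=?,scc[4]=?,scc[5]=?,scc[6]=0,scc[7]=1)
step 3: low=(low[0]=0,low[1]=0,low[2]=?,low[3]=?,low[4]=?,low[5]=?,low[6]=2,low[7]=3); scc=(scc[0]=?,scc[1]=?,scc[2]=?,scc[3]=?,scc[4]=?,scc[5]=?,scc[6]=0,scc[7]=1)
step 4: low=(low[0]=0,low[1]=0,low[2]=?,low[3]=?,low[4]=?,low[5]=?,low[6]=2,low[7]=3); scc=(scc[0]=2,scc[1]=2,scc[2]=?,scc[3]=?,scc[4]=?,scc[5]=?,scc[6]=0,scc[7]=1)
step 5: low=(low[0]=0,low[1]=0,low[2]=4,low[3]=?,low[4]=?,low[5]=?,low[6]=2,low[7]=3); scc=(scc[0]=2,scc[1]=2,scc[2]=3,scc[3]=?,scc[4]=?,scc[5]=?,scc[6]=0,scc[7]=1)
step 6: low=(low[0]=0,low[1]=0,low[2]=4,low[3]=5,low[4]=?,low[5]=?,low[6]=2,low[7]=3); scc=(scc[0]=2,scc[1]=2,scc[2]=3,scc[3]=4,scc[4]=?,scc[5]=?,scc[6]=0,scc[7]=1)
step 7: low=(low[0]=0,low[1]=0,low[2]=4,low[3]=5,low[4]=6,low[5]=?,low[6]=2,low[7]=3); scc=(scc[0]=2,scc[1]=2,scc[2]=3,scc[3]=4,scc[4]=5,scc[5]=?,scc[6]=0,scc[7]=1)
step 8: low=(low[0]=0,low[1]=0,low[2]=4,low[3]=5,low[4]=6,low[5]=7,low[6]=2,low[7]=3); scc=(scc[0]=2,scc[1]=2,scc[2]=3,scc[3]=4,scc[4]=5,scc[5]=6,scc[6]=0,scc[7]=1)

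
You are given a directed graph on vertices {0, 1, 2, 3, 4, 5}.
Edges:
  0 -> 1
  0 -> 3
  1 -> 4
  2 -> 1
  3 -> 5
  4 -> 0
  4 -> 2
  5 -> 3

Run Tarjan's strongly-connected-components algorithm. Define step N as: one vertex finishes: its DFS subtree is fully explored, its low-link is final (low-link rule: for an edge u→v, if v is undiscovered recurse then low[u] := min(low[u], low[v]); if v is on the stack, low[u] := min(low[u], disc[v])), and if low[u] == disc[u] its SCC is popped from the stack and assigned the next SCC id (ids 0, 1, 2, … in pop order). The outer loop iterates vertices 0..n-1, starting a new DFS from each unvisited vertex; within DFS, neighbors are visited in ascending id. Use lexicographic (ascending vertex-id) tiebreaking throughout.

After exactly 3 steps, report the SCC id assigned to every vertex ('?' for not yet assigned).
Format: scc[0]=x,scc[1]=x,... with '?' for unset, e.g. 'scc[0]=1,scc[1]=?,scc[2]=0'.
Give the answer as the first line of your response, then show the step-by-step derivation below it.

scc[0]=?,scc[1]=?,scc[2]=?,scc[3]=?,scc[4]=?,scc[5]=?

step 1: low=(low[0]=0,low[1]=1,low[2]=1,low[3]=?,low[4]=0,low[5]=?); scc=(scc[0]=?,scc[1]=?,scc[2]=?,scc[3]=?,scc[4]=?,scc[5]=?)
step 2: low=(low[0]=0,low[1]=1,low[2]=1,low[3]=?,low[4]=0,low[5]=?); scc=(scc[0]=?,scc[1]=?,scc[2]=?,scc[3]=?,scc[4]=?,scc[5]=?)
step 3: low=(low[0]=0,low[1]=0,low[2]=1,low[3]=?,low[4]=0,low[5]=?); scc=(scc[0]=?,scc[1]=?,scc[2]=?,scc[3]=?,scc[4]=?,scc[5]=?)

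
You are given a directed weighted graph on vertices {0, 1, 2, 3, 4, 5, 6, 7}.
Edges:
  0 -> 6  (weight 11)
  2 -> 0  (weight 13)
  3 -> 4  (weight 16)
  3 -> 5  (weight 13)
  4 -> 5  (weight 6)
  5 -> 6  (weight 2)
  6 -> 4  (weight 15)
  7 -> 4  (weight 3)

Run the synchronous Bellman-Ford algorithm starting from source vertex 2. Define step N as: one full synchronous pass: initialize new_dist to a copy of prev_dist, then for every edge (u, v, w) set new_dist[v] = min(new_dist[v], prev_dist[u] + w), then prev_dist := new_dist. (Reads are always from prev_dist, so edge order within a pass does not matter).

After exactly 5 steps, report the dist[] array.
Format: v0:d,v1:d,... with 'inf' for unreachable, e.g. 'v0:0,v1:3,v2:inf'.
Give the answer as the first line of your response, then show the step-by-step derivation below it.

v0:13,v1:inf,v2:0,v3:inf,v4:39,v5:45,v6:24,v7:inf

step 1: dist = v0:13,v1:inf,v2:0,v3:inf,v4:inf,v5:inf,v6:inf,v7:inf
step 2: dist = v0:13,v1:inf,v2:0,v3:inf,v4:inf,v5:inf,v6:24,v7:inf
step 3: dist = v0:13,v1:inf,v2:0,v3:inf,v4:39,v5:inf,v6:24,v7:inf
step 4: dist = v0:13,v1:inf,v2:0,v3:inf,v4:39,v5:45,v6:24,v7:inf
step 5: dist = v0:13,v1:inf,v2:0,v3:inf,v4:39,v5:45,v6:24,v7:inf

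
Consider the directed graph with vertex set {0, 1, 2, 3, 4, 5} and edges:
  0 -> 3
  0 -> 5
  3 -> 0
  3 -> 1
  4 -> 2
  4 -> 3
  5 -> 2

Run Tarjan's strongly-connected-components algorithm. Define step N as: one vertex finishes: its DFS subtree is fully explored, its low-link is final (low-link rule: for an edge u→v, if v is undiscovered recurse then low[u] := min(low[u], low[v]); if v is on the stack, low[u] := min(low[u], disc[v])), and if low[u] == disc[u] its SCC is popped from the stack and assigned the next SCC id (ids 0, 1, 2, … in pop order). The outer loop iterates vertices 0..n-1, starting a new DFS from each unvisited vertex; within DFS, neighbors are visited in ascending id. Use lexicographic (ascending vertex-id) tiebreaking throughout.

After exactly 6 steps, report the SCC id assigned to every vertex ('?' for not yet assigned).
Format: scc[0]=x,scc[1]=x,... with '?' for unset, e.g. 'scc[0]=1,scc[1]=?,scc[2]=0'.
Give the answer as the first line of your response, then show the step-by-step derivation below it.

scc[0]=3,scc[1]=0,scc[2]=1,scc[3]=3,scc[4]=4,scc[5]=2

step 1: low=(low[0]=0,low[1]=2,low[2]=?,low[3]=0,low[4]=?,low[5]=?); scc=(scc[0]=?,scc[1]=0,scc[2]=?,scc[3]=?,scc[4]=?,scc[5]=?)
step 2: low=(low[0]=0,low[1]=2,low[2]=?,low[3]=0,low[4]=?,low[5]=?); scc=(scc[0]=?,scc[1]=0,scc[2]=?,scc[3]=?,scc[4]=?,scc[5]=?)
step 3: low=(low[0]=0,low[1]=2,low[2]=4,low[3]=0,low[4]=?,low[5]=3); scc=(scc[0]=?,scc[1]=0,scc[2]=1,scc[3]=?,scc[4]=?,scc[5]=?)
step 4: low=(low[0]=0,low[1]=2,low[2]=4,low[3]=0,low[4]=?,low[5]=3); scc=(scc[0]=?,scc[1]=0,scc[2]=1,scc[3]=?,scc[4]=?,scc[5]=2)
step 5: low=(low[0]=0,low[1]=2,low[2]=4,low[3]=0,low[4]=?,low[5]=3); scc=(scc[0]=3,scc[1]=0,scc[2]=1,scc[3]=3,scc[4]=?,scc[5]=2)
step 6: low=(low[0]=0,low[1]=2,low[2]=4,low[3]=0,low[4]=5,low[5]=3); scc=(scc[0]=3,scc[1]=0,scc[2]=1,scc[3]=3,scc[4]=4,scc[5]=2)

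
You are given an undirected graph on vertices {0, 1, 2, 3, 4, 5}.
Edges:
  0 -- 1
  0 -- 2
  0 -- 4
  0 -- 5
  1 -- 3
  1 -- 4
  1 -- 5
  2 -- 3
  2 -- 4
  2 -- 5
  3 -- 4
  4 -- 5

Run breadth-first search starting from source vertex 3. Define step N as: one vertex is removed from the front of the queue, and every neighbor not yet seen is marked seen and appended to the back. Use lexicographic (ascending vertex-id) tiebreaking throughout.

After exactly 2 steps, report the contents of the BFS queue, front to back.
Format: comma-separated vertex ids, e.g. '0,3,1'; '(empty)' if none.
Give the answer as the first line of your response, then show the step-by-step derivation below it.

2,4,0,5

step 1: dequeue 3; queue=[1,2,4]; order=3
step 2: dequeue 1; queue=[2,4,0,5]; order=3,1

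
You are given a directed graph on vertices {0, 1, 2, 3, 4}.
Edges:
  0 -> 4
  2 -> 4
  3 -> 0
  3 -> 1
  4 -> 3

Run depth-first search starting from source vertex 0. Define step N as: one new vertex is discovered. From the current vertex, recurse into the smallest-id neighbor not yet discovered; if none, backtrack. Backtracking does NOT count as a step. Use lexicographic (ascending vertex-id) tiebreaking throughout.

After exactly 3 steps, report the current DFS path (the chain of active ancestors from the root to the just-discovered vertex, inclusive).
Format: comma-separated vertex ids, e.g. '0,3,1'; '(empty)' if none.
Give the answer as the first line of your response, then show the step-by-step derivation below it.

0,4,3

step 1: discover 0; path=0; order=0
step 2: discover 4; path=0>4; order=0,4
step 3: discover 3; path=0>4>3; order=0,4,3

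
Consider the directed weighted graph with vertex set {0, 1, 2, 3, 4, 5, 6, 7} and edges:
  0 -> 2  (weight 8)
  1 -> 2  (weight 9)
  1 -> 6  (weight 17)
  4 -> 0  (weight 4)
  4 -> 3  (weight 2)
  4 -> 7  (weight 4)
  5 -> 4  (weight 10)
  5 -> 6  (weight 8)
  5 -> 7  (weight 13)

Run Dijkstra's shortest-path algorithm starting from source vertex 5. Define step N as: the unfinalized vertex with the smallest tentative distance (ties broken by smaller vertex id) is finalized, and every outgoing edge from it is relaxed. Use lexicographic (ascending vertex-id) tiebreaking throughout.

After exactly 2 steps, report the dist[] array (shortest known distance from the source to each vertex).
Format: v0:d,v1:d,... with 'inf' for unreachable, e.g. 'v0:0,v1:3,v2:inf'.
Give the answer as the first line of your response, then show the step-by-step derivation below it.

v0:inf,v1:inf,v2:inf,v3:inf,v4:10,v5:0,v6:8,v7:13

step 1: dist = v0:inf,v1:inf,v2:inf,v3:inf,v4:10,v5:0,v6:8,v7:13
step 2: dist = v0:inf,v1:inf,v2:inf,v3:inf,v4:10,v5:0,v6:8,v7:13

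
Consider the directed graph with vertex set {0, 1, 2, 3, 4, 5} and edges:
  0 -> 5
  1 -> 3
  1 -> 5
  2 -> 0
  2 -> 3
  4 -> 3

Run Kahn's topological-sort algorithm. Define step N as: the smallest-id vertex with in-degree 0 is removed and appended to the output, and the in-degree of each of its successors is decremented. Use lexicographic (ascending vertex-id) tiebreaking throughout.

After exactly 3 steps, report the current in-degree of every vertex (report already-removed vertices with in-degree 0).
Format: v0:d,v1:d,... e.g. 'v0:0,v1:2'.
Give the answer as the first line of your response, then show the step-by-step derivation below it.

v0:0,v1:0,v2:0,v3:1,v4:0,v5:0

step 1: output 1; order=[1]; indeg=(1,0,0,2,0,1)
step 2: output 2; order=[1,2]; indeg=(0,0,0,1,0,1)
step 3: output 0; order=[1,2,0]; indeg=(0,0,0,1,0,0)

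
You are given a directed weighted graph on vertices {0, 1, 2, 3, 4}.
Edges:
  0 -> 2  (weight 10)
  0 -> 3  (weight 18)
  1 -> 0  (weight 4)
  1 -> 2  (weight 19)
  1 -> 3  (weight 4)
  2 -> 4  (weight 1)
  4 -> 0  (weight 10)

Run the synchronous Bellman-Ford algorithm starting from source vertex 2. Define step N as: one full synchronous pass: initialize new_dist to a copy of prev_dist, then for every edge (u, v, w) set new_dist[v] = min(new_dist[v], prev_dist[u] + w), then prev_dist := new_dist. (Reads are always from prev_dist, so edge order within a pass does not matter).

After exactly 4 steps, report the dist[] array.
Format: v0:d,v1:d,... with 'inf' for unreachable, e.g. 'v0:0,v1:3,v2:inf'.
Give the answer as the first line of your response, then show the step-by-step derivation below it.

v0:11,v1:inf,v2:0,v3:29,v4:1

step 1: dist = v0:inf,v1:inf,v2:0,v3:inf,v4:1
step 2: dist = v0:11,v1:inf,v2:0,v3:inf,v4:1
step 3: dist = v0:11,v1:inf,v2:0,v3:29,v4:1
step 4: dist = v0:11,v1:inf,v2:0,v3:29,v4:1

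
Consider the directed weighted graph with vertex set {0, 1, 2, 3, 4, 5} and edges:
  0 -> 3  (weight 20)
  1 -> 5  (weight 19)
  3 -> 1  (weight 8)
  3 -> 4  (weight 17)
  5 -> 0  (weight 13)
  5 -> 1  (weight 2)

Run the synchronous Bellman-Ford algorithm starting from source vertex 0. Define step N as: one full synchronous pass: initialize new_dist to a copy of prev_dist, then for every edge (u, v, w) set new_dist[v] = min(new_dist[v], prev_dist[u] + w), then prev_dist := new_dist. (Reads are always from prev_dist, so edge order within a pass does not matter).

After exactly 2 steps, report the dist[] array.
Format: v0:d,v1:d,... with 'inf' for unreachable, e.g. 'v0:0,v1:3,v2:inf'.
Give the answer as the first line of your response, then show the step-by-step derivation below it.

v0:0,v1:28,v2:inf,v3:20,v4:37,v5:inf

step 1: dist = v0:0,v1:inf,v2:inf,v3:20,v4:inf,v5:inf
step 2: dist = v0:0,v1:28,v2:inf,v3:20,v4:37,v5:inf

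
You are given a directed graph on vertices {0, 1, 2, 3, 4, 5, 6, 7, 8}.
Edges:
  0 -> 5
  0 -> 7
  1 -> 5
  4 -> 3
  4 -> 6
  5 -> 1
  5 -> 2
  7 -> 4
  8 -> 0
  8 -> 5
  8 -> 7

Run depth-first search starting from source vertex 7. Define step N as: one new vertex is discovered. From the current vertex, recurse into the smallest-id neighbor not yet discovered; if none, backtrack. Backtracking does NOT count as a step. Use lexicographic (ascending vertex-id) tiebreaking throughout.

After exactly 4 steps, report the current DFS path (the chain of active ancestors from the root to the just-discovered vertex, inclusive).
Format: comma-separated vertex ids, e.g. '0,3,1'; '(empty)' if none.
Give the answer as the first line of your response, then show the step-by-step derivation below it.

7,4,6

step 1: discover 7; path=7; order=7
step 2: discover 4; path=7>4; order=7,4
step 3: discover 3; path=7>4>3; order=7,4,3
step 4: discover 6; path=7>4>6; order=7,4,3,6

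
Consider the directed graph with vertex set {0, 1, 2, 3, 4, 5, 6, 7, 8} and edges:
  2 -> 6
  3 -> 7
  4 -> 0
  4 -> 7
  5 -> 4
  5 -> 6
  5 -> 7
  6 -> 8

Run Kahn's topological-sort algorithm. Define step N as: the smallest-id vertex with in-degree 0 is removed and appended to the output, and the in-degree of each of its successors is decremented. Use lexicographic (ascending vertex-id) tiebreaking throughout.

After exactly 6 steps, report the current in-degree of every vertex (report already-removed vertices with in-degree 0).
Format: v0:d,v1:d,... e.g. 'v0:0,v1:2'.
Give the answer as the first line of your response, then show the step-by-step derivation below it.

v0:0,v1:0,v2:0,v3:0,v4:0,v5:0,v6:0,v7:0,v8:1

step 1: output 1; order=[1]; indeg=(1,0,0,0,1,0,2,3,1)
step 2: output 2; order=[1,2]; indeg=(1,0,0,0,1,0,1,3,1)
step 3: output 3; order=[1,2,3]; indeg=(1,0,0,0,1,0,1,2,1)
step 4: output 5; order=[1,2,3,5]; indeg=(1,0,0,0,0,0,0,1,1)
step 5: output 4; order=[1,2,3,5,4]; indeg=(0,0,0,0,0,0,0,0,1)
step 6: output 0; order=[1,2,3,5,4,0]; indeg=(0,0,0,0,0,0,0,0,1)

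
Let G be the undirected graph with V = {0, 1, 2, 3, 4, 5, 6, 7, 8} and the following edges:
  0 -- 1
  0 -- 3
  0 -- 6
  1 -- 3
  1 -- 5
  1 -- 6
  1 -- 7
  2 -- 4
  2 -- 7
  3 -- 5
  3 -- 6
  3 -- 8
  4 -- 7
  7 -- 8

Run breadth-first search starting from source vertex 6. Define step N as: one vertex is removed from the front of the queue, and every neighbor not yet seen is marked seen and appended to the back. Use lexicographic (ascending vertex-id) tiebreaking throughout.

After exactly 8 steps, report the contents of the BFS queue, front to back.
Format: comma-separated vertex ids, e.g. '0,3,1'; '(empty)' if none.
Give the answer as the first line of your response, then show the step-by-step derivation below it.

4

step 1: dequeue 6; queue=[0,1,3]; order=6
step 2: dequeue 0; queue=[1,3]; order=6,0
step 3: dequeue 1; queue=[3,5,7]; order=6,0,1
step 4: dequeue 3; queue=[5,7,8]; order=6,0,1,3
step 5: dequeue 5; queue=[7,8]; order=6,0,1,3,5
step 6: dequeue 7; queue=[8,2,4]; order=6,0,1,3,5,7
step 7: dequeue 8; queue=[2,4]; order=6,0,1,3,5,7,8
step 8: dequeue 2; queue=[4]; order=6,0,1,3,5,7,8,2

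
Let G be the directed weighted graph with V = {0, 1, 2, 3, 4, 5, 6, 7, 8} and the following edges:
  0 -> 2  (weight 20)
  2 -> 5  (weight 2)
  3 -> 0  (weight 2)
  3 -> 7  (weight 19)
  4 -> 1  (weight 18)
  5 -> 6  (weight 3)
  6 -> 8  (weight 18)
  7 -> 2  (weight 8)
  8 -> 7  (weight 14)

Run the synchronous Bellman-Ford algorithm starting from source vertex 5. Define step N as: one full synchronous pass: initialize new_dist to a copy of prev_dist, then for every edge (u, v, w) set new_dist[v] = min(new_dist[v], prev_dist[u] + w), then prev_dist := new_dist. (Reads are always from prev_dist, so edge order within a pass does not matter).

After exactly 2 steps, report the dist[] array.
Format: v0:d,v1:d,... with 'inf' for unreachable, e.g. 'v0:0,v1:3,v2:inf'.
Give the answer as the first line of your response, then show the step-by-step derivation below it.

v0:inf,v1:inf,v2:inf,v3:inf,v4:inf,v5:0,v6:3,v7:inf,v8:21

step 1: dist = v0:inf,v1:inf,v2:inf,v3:inf,v4:inf,v5:0,v6:3,v7:inf,v8:inf
step 2: dist = v0:inf,v1:inf,v2:inf,v3:inf,v4:inf,v5:0,v6:3,v7:inf,v8:21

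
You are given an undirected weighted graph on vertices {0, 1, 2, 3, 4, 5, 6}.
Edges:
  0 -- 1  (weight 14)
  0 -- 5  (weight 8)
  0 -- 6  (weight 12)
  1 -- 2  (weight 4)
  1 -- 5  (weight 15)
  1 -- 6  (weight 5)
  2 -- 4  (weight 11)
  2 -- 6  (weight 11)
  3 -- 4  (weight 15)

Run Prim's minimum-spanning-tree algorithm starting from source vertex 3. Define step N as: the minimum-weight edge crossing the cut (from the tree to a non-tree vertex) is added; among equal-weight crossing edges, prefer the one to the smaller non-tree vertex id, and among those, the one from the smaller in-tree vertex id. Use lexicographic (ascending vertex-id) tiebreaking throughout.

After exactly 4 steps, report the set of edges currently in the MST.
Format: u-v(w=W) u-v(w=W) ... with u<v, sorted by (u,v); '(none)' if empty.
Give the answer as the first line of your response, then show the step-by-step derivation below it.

1-2(w=4) 1-6(w=5) 2-4(w=11) 3-4(w=15)

step 1: add edge 3-4 (w=15); MST = {3-4(w=15)}
step 2: add edge 2-4 (w=11); MST = {2-4(w=11) 3-4(w=15)}
step 3: add edge 1-2 (w=4); MST = {1-2(w=4) 2-4(w=11) 3-4(w=15)}
step 4: add edge 1-6 (w=5); MST = {1-2(w=4) 1-6(w=5) 2-4(w=11) 3-4(w=15)}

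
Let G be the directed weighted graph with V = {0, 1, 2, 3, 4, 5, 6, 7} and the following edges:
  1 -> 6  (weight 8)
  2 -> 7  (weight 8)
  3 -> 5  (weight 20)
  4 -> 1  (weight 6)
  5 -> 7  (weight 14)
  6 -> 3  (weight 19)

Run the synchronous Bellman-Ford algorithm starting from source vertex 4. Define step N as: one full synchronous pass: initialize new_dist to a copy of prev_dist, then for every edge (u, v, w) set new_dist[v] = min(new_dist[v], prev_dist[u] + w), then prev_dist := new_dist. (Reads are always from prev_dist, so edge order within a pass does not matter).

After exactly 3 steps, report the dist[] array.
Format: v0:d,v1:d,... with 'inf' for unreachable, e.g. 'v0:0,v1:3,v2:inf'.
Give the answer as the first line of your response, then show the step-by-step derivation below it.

v0:inf,v1:6,v2:inf,v3:33,v4:0,v5:inf,v6:14,v7:inf

step 1: dist = v0:inf,v1:6,v2:inf,v3:inf,v4:0,v5:inf,v6:inf,v7:inf
step 2: dist = v0:inf,v1:6,v2:inf,v3:inf,v4:0,v5:inf,v6:14,v7:inf
step 3: dist = v0:inf,v1:6,v2:inf,v3:33,v4:0,v5:inf,v6:14,v7:inf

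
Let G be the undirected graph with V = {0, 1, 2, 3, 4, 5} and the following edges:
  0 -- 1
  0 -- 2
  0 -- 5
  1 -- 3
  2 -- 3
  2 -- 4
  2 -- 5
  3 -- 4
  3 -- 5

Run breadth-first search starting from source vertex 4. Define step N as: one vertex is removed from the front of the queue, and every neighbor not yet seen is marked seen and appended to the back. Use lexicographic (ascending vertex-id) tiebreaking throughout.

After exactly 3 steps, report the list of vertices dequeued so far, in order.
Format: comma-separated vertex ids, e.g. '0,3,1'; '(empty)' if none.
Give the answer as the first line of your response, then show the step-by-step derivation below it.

4,2,3

step 1: dequeue 4; queue=[2,3]; order=4
step 2: dequeue 2; queue=[3,0,5]; order=4,2
step 3: dequeue 3; queue=[0,5,1]; order=4,2,3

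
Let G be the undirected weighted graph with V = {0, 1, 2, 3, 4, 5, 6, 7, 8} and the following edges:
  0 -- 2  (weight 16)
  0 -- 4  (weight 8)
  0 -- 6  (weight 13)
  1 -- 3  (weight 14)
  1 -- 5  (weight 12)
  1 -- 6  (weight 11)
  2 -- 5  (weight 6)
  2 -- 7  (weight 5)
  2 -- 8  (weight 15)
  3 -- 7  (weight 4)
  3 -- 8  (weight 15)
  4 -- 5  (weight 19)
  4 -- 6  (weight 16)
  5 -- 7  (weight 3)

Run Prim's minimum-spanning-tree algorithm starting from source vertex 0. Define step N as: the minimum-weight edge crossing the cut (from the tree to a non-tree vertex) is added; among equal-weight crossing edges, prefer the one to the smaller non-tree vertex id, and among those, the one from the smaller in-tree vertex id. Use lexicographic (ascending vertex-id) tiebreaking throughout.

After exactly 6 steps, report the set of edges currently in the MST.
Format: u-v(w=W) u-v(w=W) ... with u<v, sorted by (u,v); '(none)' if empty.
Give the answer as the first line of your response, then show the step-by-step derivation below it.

0-4(w=8) 0-6(w=13) 1-5(w=12) 1-6(w=11) 3-7(w=4) 5-7(w=3)

step 1: add edge 0-4 (w=8); MST = {0-4(w=8)}
step 2: add edge 0-6 (w=13); MST = {0-4(w=8) 0-6(w=13)}
step 3: add edge 1-6 (w=11); MST = {0-4(w=8) 0-6(w=13) 1-6(w=11)}
step 4: add edge 1-5 (w=12); MST = {0-4(w=8) 0-6(w=13) 1-5(w=12) 1-6(w=11)}
step 5: add edge 5-7 (w=3); MST = {0-4(w=8) 0-6(w=13) 1-5(w=12) 1-6(w=11) 5-7(w=3)}
step 6: add edge 3-7 (w=4); MST = {0-4(w=8) 0-6(w=13) 1-5(w=12) 1-6(w=11) 3-7(w=4) 5-7(w=3)}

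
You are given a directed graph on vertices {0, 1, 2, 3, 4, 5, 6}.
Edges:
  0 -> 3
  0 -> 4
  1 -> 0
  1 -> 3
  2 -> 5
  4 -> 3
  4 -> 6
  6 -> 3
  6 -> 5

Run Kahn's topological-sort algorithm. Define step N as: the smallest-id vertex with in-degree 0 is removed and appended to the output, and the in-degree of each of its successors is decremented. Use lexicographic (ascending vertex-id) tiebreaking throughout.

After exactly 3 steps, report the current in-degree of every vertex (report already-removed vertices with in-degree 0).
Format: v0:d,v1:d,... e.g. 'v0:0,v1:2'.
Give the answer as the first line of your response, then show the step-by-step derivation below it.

v0:0,v1:0,v2:0,v3:2,v4:0,v5:1,v6:1

step 1: output 1; order=[1]; indeg=(0,0,0,3,1,2,1)
step 2: output 0; order=[1,0]; indeg=(0,0,0,2,0,2,1)
step 3: output 2; order=[1,0,2]; indeg=(0,0,0,2,0,1,1)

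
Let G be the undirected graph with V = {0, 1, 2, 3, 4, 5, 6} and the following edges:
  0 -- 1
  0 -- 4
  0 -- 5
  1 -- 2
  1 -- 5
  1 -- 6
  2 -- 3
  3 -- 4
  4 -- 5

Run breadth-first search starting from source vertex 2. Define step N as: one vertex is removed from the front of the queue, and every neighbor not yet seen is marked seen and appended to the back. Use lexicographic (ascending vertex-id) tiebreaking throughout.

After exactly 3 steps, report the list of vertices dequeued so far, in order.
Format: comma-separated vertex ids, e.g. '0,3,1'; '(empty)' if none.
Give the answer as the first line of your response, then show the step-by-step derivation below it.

2,1,3

step 1: dequeue 2; queue=[1,3]; order=2
step 2: dequeue 1; queue=[3,0,5,6]; order=2,1
step 3: dequeue 3; queue=[0,5,6,4]; order=2,1,3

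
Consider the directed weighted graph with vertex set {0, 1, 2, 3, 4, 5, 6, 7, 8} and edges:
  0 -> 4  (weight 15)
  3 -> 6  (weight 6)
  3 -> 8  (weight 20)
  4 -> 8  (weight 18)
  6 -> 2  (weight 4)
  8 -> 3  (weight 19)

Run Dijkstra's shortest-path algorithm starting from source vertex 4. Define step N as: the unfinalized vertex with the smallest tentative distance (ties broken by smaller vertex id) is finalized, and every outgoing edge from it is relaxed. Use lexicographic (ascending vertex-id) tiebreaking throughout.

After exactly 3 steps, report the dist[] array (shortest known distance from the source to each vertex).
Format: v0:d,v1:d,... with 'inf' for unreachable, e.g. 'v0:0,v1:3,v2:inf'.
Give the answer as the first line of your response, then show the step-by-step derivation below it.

v0:inf,v1:inf,v2:inf,v3:37,v4:0,v5:inf,v6:43,v7:inf,v8:18

step 1: dist = v0:inf,v1:inf,v2:inf,v3:inf,v4:0,v5:inf,v6:inf,v7:inf,v8:18
step 2: dist = v0:inf,v1:inf,v2:inf,v3:37,v4:0,v5:inf,v6:inf,v7:inf,v8:18
step 3: dist = v0:inf,v1:inf,v2:inf,v3:37,v4:0,v5:inf,v6:43,v7:inf,v8:18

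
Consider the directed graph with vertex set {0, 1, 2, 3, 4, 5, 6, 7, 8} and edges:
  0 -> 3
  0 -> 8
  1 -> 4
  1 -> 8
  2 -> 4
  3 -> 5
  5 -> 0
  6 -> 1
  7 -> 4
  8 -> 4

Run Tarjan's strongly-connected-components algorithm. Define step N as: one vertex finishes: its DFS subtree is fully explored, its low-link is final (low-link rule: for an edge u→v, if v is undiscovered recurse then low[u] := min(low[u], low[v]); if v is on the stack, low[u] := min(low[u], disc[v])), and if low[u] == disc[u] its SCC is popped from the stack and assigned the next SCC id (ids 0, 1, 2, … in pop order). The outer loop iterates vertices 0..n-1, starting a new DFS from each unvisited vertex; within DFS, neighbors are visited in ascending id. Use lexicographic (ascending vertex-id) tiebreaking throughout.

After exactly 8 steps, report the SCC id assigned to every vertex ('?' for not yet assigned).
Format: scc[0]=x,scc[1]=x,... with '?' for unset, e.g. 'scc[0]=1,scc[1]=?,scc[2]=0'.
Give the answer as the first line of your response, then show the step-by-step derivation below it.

scc[0]=2,scc[1]=3,scc[2]=4,scc[3]=2,scc[4]=0,scc[5]=2,scc[6]=5,scc[7]=?,scc[8]=1

step 1: low=(low[0]=0,low[1]=?,low[2]=?,low[3]=1,low[4]=?,low[5]=0,low[6]=?,low[7]=?,low[8]=?); scc=(scc[0]=?,scc[1]=?,scc[2]=?,scc[3]=?,scc[4]=?,scc[5]=?,scc[6]=?,scc[7]=?,scc[8]=?)
step 2: low=(low[0]=0,low[1]=?,low[2]=?,low[3]=0,low[4]=?,low[5]=0,low[6]=?,low[7]=?,low[8]=?); scc=(scc[0]=?,scc[1]=?,scc[2]=?,scc[3]=?,scc[4]=?,scc[5]=?,scc[6]=?,scc[7]=?,scc[8]=?)
step 3: low=(low[0]=0,low[1]=?,low[2]=?,low[3]=0,low[4]=4,low[5]=0,low[6]=?,low[7]=?,low[8]=3); scc=(scc[0]=?,scc[1]=?,scc[2]=?,scc[3]=?,scc[4]=0,scc[5]=?,scc[6]=?,scc[7]=?,scc[8]=?)
step 4: low=(low[0]=0,low[1]=?,low[2]=?,low[3]=0,low[4]=4,low[5]=0,low[6]=?,low[7]=?,low[8]=3); scc=(scc[0]=?,scc[1]=?,scc[2]=?,scc[3]=?,scc[4]=0,scc[5]=?,scc[6]=?,scc[7]=?,scc[8]=1)
step 5: low=(low[0]=0,low[1]=?,low[2]=?,low[3]=0,low[4]=4,low[5]=0,low[6]=?,low[7]=?,low[8]=3); scc=(scc[0]=2,scc[1]=?,scc[2]=?,scc[3]=2,scc[4]=0,scc[5]=2,scc[6]=?,scc[7]=?,scc[8]=1)
step 6: low=(low[0]=0,low[1]=5,low[2]=?,low[3]=0,low[4]=4,low[5]=0,low[6]=?,low[7]=?,low[8]=3); scc=(scc[0]=2,scc[1]=3,scc[2]=?,scc[3]=2,scc[4]=0,scc[5]=2,scc[6]=?,scc[7]=?,scc[8]=1)
step 7: low=(low[0]=0,low[1]=5,low[2]=6,low[3]=0,low[4]=4,low[5]=0,low[6]=?,low[7]=?,low[8]=3); scc=(scc[0]=2,scc[1]=3,scc[2]=4,scc[3]=2,scc[4]=0,scc[5]=2,scc[6]=?,scc[7]=?,scc[8]=1)
step 8: low=(low[0]=0,low[1]=5,low[2]=6,low[3]=0,low[4]=4,low[5]=0,low[6]=7,low[7]=?,low[8]=3); scc=(scc[0]=2,scc[1]=3,scc[2]=4,scc[3]=2,scc[4]=0,scc[5]=2,scc[6]=5,scc[7]=?,scc[8]=1)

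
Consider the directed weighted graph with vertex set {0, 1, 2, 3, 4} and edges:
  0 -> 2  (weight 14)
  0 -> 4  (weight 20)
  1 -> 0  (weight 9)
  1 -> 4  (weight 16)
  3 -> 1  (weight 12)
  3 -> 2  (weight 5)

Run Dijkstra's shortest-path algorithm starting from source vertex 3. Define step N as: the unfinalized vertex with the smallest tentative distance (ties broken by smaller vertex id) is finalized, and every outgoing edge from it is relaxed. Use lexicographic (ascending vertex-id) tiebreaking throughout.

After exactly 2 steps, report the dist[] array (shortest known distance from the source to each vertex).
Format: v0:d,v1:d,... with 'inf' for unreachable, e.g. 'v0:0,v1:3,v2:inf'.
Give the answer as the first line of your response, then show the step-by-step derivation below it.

v0:inf,v1:12,v2:5,v3:0,v4:inf

step 1: dist = v0:inf,v1:12,v2:5,v3:0,v4:inf
step 2: dist = v0:inf,v1:12,v2:5,v3:0,v4:inf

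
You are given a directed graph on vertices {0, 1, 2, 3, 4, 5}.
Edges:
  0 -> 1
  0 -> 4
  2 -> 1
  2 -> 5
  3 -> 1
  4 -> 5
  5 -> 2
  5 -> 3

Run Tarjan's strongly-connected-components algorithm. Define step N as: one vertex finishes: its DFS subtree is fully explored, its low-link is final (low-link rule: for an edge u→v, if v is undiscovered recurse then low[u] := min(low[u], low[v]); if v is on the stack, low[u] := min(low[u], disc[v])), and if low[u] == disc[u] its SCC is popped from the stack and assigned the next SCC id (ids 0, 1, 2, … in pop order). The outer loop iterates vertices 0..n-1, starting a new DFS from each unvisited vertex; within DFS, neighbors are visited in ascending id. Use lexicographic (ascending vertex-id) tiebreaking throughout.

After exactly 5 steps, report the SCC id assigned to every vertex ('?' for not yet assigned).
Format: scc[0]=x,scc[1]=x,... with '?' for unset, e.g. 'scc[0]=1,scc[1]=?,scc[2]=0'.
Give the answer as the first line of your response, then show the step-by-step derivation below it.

scc[0]=?,scc[1]=0,scc[2]=2,scc[3]=1,scc[4]=3,scc[5]=2

step 1: low=(low[0]=0,low[1]=1,low[2]=?,low[3]=?,low[4]=?,low[5]=?); scc=(scc[0]=?,scc[1]=0,scc[2]=?,scc[3]=?,scc[4]=?,scc[5]=?)
step 2: low=(low[0]=0,low[1]=1,low[2]=3,low[3]=?,low[4]=2,low[5]=3); scc=(scc[0]=?,scc[1]=0,scc[2]=?,scc[3]=?,scc[4]=?,scc[5]=?)
step 3: low=(low[0]=0,low[1]=1,low[2]=3,low[3]=5,low[4]=2,low[5]=3); scc=(scc[0]=?,scc[1]=0,scc[2]=?,scc[3]=1,scc[4]=?,scc[5]=?)
step 4: low=(low[0]=0,low[1]=1,low[2]=3,low[3]=5,low[4]=2,low[5]=3); scc=(scc[0]=?,scc[1]=0,scc[2]=2,scc[3]=1,scc[4]=?,scc[5]=2)
step 5: low=(low[0]=0,low[1]=1,low[2]=3,low[3]=5,low[4]=2,low[5]=3); scc=(scc[0]=?,scc[1]=0,scc[2]=2,scc[3]=1,scc[4]=3,scc[5]=2)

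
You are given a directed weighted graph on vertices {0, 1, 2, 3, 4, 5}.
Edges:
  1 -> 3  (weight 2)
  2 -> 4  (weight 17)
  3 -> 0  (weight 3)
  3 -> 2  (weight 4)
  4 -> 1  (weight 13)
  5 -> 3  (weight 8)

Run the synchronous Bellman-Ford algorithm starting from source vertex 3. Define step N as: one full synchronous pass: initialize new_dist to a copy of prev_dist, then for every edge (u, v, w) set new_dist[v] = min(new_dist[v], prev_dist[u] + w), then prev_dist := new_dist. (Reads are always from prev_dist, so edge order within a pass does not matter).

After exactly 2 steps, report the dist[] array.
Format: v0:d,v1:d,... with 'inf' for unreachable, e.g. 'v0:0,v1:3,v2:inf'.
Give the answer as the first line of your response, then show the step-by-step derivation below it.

v0:3,v1:inf,v2:4,v3:0,v4:21,v5:inf

step 1: dist = v0:3,v1:inf,v2:4,v3:0,v4:inf,v5:inf
step 2: dist = v0:3,v1:inf,v2:4,v3:0,v4:21,v5:inf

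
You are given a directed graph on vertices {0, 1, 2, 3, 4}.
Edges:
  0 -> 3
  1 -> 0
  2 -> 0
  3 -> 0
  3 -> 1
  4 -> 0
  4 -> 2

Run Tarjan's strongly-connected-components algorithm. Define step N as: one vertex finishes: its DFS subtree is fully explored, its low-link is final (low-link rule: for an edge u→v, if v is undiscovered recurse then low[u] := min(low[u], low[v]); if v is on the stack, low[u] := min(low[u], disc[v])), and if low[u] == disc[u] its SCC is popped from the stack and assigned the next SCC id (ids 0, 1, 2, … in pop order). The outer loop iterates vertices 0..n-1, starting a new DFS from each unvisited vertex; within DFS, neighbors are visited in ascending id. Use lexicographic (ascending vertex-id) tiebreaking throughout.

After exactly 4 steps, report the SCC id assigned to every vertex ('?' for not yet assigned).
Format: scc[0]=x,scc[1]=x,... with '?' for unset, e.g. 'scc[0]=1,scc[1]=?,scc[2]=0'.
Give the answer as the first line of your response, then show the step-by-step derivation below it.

scc[0]=0,scc[1]=0,scc[2]=1,scc[3]=0,scc[4]=?

step 1: low=(low[0]=0,low[1]=0,low[2]=?,low[3]=0,low[4]=?); scc=(scc[0]=?,scc[1]=?,scc[2]=?,scc[3]=?,scc[4]=?)
step 2: low=(low[0]=0,low[1]=0,low[2]=?,low[3]=0,low[4]=?); scc=(scc[0]=?,scc[1]=?,scc[2]=?,scc[3]=?,scc[4]=?)
step 3: low=(low[0]=0,low[1]=0,low[2]=?,low[3]=0,low[4]=?); scc=(scc[0]=0,scc[1]=0,scc[2]=?,scc[3]=0,scc[4]=?)
step 4: low=(low[0]=0,low[1]=0,low[2]=3,low[3]=0,low[4]=?); scc=(scc[0]=0,scc[1]=0,scc[2]=1,scc[3]=0,scc[4]=?)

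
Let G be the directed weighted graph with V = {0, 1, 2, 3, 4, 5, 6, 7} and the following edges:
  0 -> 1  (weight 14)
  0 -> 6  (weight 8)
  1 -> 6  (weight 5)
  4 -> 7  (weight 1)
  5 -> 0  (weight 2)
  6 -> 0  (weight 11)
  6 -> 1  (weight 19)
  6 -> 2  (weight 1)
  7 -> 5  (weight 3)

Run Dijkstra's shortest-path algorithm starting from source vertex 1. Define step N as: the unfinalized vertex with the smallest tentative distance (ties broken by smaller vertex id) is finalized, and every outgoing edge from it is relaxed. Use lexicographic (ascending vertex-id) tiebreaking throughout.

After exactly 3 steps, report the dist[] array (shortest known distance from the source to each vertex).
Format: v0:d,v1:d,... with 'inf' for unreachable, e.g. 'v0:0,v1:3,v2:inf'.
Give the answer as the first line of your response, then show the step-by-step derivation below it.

v0:16,v1:0,v2:6,v3:inf,v4:inf,v5:inf,v6:5,v7:inf

step 1: dist = v0:inf,v1:0,v2:inf,v3:inf,v4:inf,v5:inf,v6:5,v7:inf
step 2: dist = v0:16,v1:0,v2:6,v3:inf,v4:inf,v5:inf,v6:5,v7:inf
step 3: dist = v0:16,v1:0,v2:6,v3:inf,v4:inf,v5:inf,v6:5,v7:inf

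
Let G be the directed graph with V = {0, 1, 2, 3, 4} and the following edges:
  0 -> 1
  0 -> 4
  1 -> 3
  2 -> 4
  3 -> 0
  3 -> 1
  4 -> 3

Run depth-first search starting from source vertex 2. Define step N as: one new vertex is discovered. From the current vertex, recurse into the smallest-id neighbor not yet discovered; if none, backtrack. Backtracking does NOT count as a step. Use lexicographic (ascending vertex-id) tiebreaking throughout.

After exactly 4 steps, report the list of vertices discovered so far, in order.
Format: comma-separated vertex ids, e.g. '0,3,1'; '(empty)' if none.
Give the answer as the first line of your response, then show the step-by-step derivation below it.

2,4,3,0

step 1: discover 2; path=2; order=2
step 2: discover 4; path=2>4; order=2,4
step 3: discover 3; path=2>4>3; order=2,4,3
step 4: discover 0; path=2>4>3>0; order=2,4,3,0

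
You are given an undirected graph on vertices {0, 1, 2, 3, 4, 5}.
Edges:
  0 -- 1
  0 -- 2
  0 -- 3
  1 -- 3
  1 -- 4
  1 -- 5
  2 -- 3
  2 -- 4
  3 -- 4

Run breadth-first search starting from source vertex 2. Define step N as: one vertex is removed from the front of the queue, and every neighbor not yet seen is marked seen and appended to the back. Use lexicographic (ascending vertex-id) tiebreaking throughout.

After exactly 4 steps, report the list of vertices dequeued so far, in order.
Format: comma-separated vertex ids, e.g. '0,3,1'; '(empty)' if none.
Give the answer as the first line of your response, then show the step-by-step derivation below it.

2,0,3,4

step 1: dequeue 2; queue=[0,3,4]; order=2
step 2: dequeue 0; queue=[3,4,1]; order=2,0
step 3: dequeue 3; queue=[4,1]; order=2,0,3
step 4: dequeue 4; queue=[1]; order=2,0,3,4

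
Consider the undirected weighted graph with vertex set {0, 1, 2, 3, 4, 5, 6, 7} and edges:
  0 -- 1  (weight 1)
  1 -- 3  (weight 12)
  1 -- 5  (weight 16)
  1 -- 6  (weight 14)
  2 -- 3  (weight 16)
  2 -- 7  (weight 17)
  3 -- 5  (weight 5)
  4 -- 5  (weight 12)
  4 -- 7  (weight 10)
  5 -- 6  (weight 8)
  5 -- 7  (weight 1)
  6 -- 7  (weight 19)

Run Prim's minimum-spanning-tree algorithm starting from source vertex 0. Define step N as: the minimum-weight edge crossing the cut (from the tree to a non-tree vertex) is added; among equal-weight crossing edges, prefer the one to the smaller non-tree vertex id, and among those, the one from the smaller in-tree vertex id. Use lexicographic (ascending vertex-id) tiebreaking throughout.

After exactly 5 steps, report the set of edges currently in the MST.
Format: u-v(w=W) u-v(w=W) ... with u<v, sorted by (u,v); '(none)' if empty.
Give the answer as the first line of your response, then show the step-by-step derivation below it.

0-1(w=1) 1-3(w=12) 3-5(w=5) 5-6(w=8) 5-7(w=1)

step 1: add edge 0-1 (w=1); MST = {0-1(w=1)}
step 2: add edge 1-3 (w=12); MST = {0-1(w=1) 1-3(w=12)}
step 3: add edge 3-5 (w=5); MST = {0-1(w=1) 1-3(w=12) 3-5(w=5)}
step 4: add edge 5-7 (w=1); MST = {0-1(w=1) 1-3(w=12) 3-5(w=5) 5-7(w=1)}
step 5: add edge 5-6 (w=8); MST = {0-1(w=1) 1-3(w=12) 3-5(w=5) 5-6(w=8) 5-7(w=1)}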